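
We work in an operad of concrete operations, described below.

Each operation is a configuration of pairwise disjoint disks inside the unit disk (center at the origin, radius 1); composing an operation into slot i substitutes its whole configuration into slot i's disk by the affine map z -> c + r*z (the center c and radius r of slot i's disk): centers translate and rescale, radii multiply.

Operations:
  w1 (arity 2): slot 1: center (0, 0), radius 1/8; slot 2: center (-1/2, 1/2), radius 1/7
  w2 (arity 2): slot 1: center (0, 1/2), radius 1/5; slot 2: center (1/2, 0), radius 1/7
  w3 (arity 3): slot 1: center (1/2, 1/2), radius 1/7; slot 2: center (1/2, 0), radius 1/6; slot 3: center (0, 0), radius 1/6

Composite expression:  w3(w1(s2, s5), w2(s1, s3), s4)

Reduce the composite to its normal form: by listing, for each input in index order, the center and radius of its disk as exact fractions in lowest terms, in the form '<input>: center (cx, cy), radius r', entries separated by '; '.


s1: center (1/2, 1/12), radius 1/30; s2: center (1/2, 1/2), radius 1/56; s3: center (7/12, 0), radius 1/42; s4: center (0, 0), radius 1/6; s5: center (3/7, 4/7), radius 1/49

Only the slot chain above each s matters under w3; compose those maps.
input s2: composing its 2 substitution steps yields center (1/2, 1/2), radius 1/56
input s5: composing its 2 substitution steps yields center (3/7, 4/7), radius 1/49
input s1: composing its 2 substitution steps yields center (1/2, 1/12), radius 1/30
input s3: composing its 2 substitution steps yields center (7/12, 0), radius 1/42
input s4: composing its 1 substitution step yields center (0, 0), radius 1/6


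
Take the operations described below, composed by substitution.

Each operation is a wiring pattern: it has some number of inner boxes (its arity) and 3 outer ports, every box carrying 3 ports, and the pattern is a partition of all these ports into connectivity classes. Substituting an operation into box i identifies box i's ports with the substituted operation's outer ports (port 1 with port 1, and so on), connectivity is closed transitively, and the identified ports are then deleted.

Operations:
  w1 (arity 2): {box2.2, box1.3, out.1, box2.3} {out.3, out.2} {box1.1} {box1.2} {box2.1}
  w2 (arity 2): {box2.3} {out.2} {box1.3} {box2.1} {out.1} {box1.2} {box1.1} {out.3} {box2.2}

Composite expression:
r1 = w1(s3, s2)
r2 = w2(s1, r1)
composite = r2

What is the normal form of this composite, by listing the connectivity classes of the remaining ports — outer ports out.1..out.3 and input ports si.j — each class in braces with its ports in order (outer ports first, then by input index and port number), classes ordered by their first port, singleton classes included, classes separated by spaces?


{out.1} {out.2} {out.3} {s1.1} {s1.2} {s1.3} {s2.1} {s2.2, s2.3, s3.3} {s3.1} {s3.2}

Treat the ports identified at w2 as solder joints: merge, then drop.
the subtree at w1 composes to {out.1, s2.2, s2.3, s3.3} {out.2, out.3} {s2.1} {s3.1} {s3.2} on (s3, s2); out.j = own outer ports
the subtree at w2 composes to {out.1} {out.2} {out.3} {s1.1} {s1.2} {s1.3} {s2.1} {s2.2, s2.3, s3.3} {s3.1} {s3.2} on (s1, s3, s2); out.j = own outer ports


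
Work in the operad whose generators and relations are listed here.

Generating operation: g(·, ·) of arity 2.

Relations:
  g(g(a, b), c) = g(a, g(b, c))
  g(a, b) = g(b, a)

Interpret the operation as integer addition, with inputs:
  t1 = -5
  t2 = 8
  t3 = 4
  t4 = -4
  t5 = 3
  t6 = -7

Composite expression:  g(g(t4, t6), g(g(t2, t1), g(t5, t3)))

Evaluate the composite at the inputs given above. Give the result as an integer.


-1

g(t4, t6) = -11
g(t2, t1) = 3
g(t5, t3) = 7
g(g(t2, t1), g(t5, t3)) = 10
g(g(t4, t6), g(g(t2, t1), g(t5, t3))) = -1


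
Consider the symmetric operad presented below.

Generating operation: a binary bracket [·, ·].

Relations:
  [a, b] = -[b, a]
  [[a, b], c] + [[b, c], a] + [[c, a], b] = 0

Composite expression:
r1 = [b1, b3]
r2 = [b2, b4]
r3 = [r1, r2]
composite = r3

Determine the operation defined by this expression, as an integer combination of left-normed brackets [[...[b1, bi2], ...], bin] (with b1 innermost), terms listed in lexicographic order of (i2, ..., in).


A multilinear Lie element is pinned by b1-initial words (b1 innermost).
Composite bracket: [[b1, b3], [b2, b4]]
The bracket unfolds into 8 signed words via [a, b] = ab - ba (2^3 = 8).
Coefficients come from the b1-initial words:
  sign of b1b3b2b4 is +1, so it contributes +[[[b1, b3], b2], b4]
  sign of b1b3b4b2 is -1, so it contributes -[[[b1, b3], b4], b2]

[[[b1, b3], b2], b4] - [[[b1, b3], b4], b2]


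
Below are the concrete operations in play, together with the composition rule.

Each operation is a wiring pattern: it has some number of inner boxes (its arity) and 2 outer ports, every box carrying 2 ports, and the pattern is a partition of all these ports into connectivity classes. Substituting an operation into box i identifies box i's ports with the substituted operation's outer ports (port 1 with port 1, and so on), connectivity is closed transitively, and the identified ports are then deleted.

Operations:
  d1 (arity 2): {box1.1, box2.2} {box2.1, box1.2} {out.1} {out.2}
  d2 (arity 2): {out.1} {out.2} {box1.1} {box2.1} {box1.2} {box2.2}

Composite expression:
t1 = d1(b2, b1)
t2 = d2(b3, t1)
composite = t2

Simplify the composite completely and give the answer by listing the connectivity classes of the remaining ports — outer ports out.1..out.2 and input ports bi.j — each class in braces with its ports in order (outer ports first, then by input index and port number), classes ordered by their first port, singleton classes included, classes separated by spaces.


{out.1} {out.2} {b1.1, b2.2} {b1.2, b2.1} {b3.1} {b3.2}

After gluing at d2, chains via deleted ports link the b-ports.
the subtree at d1 composes to {out.1} {out.2} {b1.1, b2.2} {b1.2, b2.1} on (b2, b1); out.j = own outer ports
the subtree at d2 composes to {out.1} {out.2} {b1.1, b2.2} {b1.2, b2.1} {b3.1} {b3.2} on (b3, b2, b1); out.j = own outer ports


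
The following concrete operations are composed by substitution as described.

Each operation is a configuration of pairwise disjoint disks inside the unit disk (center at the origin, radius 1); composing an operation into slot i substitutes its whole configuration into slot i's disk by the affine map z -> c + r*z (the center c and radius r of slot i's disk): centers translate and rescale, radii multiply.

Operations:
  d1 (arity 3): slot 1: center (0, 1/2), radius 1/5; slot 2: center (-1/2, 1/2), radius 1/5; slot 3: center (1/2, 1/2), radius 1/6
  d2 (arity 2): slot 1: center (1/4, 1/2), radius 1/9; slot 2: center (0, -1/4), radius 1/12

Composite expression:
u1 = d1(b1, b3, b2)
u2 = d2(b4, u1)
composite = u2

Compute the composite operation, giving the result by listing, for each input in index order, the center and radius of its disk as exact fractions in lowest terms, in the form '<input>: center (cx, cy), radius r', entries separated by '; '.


Nesting under d2 composes maps z -> c + r*z down each b-path.
for b4, the 1-step affine chain lands on center (1/4, 1/2), radius 1/9
for b1, the 2-step affine chain lands on center (0, -5/24), radius 1/60
for b3, the 2-step affine chain lands on center (-1/24, -5/24), radius 1/60
for b2, the 2-step affine chain lands on center (1/24, -5/24), radius 1/72

b1: center (0, -5/24), radius 1/60; b2: center (1/24, -5/24), radius 1/72; b3: center (-1/24, -5/24), radius 1/60; b4: center (1/4, 1/2), radius 1/9


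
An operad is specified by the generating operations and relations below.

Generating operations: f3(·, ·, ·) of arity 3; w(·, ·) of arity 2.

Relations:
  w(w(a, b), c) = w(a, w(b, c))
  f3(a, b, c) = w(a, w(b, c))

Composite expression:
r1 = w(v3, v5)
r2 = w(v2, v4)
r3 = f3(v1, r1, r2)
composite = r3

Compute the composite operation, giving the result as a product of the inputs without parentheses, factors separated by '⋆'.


v1 ⋆ v3 ⋆ v5 ⋆ v2 ⋆ v4

The f3-tree's shape is irrelevant; the v-reading-order decides.
w(v3, v5) spells out as v3 ⋆ v5
w(v2, v4) spells out as v2 ⋆ v4
f3(v1, w(v3, v5), w(v2, v4)) spells out as v1 ⋆ v3 ⋆ v5 ⋆ v2 ⋆ v4


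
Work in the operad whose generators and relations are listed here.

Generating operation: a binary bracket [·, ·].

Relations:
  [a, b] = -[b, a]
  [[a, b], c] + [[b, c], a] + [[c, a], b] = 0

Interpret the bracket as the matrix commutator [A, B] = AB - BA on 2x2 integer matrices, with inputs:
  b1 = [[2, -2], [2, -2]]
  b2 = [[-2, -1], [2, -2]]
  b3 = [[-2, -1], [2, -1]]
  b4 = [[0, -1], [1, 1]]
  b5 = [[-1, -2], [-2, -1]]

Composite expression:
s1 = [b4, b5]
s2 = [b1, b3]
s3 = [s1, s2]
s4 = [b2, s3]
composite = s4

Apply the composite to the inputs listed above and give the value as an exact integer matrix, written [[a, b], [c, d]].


[b4, b5] = [[4, 2], [-2, -4]]
[b1, b3] = [[-2, -6], [-10, 2]]
[[b4, b5], [b1, b3]] = [[-32, -40], [88, 32]]
[b2, [[b4, b5], [b1, b3]]] = [[-8, -64], [-128, 8]]

[[-8, -64], [-128, 8]]


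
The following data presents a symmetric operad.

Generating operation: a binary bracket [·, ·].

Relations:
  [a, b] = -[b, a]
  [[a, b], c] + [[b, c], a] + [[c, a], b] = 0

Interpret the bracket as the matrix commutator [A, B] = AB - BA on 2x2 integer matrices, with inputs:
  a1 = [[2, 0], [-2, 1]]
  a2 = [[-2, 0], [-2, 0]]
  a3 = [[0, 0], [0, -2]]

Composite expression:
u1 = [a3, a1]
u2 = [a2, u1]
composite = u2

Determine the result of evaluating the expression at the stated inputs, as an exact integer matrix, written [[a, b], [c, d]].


[[0, 0], [8, 0]]

[a3, a1] = [[0, 0], [4, 0]]
[a2, [a3, a1]] = [[0, 0], [8, 0]]


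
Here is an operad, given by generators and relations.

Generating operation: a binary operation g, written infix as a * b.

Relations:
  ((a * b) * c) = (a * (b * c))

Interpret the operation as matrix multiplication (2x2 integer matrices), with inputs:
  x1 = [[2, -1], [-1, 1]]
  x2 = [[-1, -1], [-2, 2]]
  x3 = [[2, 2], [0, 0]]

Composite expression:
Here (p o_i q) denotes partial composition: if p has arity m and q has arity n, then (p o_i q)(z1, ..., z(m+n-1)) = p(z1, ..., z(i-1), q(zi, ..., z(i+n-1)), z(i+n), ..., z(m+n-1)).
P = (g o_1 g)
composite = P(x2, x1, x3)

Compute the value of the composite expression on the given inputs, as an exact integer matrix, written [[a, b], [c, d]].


[[-2, -2], [-12, -12]]

(x2 * x1) = [[-1, 0], [-6, 4]]
((x2 * x1) * x3) = [[-2, -2], [-12, -12]]


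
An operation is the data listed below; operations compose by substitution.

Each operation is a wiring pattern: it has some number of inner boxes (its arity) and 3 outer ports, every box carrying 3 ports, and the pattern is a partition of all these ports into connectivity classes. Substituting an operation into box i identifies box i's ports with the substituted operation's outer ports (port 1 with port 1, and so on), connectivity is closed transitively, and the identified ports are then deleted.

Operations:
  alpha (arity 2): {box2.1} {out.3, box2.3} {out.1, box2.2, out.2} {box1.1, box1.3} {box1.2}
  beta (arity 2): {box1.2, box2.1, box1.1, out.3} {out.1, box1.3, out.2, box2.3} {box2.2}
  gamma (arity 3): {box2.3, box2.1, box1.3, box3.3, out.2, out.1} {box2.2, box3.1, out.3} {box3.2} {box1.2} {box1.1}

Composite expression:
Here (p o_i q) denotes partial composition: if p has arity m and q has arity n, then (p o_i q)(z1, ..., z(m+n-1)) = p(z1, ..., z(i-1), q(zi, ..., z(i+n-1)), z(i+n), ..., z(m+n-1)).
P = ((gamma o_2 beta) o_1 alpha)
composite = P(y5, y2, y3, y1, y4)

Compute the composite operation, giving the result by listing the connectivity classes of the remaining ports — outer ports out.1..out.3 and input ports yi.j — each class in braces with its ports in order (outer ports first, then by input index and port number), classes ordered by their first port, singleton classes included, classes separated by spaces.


After gluing at gamma, chains via deleted ports link the y-ports.
the subtree at alpha composes to {out.1, out.2, y2.2} {out.3, y2.3} {y2.1} {y5.1, y5.3} {y5.2} on (y5, y2); out.j = own outer ports
the subtree at beta composes to {out.1, out.2, y1.3, y3.3} {out.3, y1.1, y3.1, y3.2} {y1.2} on (y3, y1); out.j = own outer ports
the subtree at gamma composes to {out.1, out.2, out.3, y1.1, y1.3, y2.3, y3.1, y3.2, y3.3, y4.1, y4.3} {y1.2} {y2.1} {y2.2} {y4.2} {y5.1, y5.3} {y5.2} on (y5, y2, y3, y1, y4); out.j = own outer ports

{out.1, out.2, out.3, y1.1, y1.3, y2.3, y3.1, y3.2, y3.3, y4.1, y4.3} {y1.2} {y2.1} {y2.2} {y4.2} {y5.1, y5.3} {y5.2}


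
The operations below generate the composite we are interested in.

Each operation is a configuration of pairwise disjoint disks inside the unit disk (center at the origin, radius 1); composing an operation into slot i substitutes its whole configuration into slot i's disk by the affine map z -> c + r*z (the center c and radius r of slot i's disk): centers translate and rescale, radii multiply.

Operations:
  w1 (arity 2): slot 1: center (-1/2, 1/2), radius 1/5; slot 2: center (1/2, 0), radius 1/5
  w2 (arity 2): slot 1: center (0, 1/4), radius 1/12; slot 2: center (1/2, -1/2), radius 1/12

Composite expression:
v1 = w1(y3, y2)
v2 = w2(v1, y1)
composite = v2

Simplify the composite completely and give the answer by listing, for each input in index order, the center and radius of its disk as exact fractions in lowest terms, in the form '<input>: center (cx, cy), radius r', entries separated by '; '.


y1: center (1/2, -1/2), radius 1/12; y2: center (1/24, 1/4), radius 1/60; y3: center (-1/24, 7/24), radius 1/60

Follow each y-input down from w2: c' goes to c + r*c', radius to r*r'.
for y3, the 2-step affine chain lands on center (-1/24, 7/24), radius 1/60
for y2, the 2-step affine chain lands on center (1/24, 1/4), radius 1/60
for y1, the 1-step affine chain lands on center (1/2, -1/2), radius 1/12


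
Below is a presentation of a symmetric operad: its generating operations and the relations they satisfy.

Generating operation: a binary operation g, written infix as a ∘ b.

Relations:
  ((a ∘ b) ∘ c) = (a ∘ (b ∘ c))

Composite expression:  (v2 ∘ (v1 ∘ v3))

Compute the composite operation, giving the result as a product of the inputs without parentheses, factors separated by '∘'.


v2 ∘ v1 ∘ v3

Key point: g is associative — brackets drop, the v-order remains.
(v1 ∘ v3) linearizes to v1 ∘ v3
(v2 ∘ (v1 ∘ v3)) linearizes to v2 ∘ v1 ∘ v3


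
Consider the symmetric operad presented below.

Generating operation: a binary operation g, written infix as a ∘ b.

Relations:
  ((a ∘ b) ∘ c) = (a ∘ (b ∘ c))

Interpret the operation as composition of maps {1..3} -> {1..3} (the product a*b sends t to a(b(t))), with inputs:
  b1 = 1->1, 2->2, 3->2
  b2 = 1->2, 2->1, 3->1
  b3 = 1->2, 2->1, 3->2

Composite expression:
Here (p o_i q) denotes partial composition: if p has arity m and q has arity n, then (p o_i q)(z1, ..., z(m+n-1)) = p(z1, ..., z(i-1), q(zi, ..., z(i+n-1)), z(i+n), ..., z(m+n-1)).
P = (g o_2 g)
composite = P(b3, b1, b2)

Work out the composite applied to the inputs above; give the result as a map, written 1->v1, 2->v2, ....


1->1, 2->2, 3->2

(b1 ∘ b2) = 1->2, 2->1, 3->1
(b3 ∘ (b1 ∘ b2)) = 1->1, 2->2, 3->2


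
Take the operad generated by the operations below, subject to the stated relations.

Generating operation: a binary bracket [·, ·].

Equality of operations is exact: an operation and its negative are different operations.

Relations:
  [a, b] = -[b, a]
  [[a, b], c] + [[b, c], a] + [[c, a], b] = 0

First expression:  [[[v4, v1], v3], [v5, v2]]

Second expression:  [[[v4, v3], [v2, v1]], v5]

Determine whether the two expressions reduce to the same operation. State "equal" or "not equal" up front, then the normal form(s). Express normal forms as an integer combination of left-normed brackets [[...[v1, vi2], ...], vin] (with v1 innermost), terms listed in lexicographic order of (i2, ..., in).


Reducing the first expression gives [[[[v1, v4], v3], v2], v5] - [[[[v1, v4], v3], v5], v2]
Reducing the second expression gives -[[[[v1, v2], v3], v4], v5] + [[[[v1, v2], v4], v3], v5]
They disagree, so not equal.

not equal; the first gives [[[[v1, v4], v3], v2], v5] - [[[[v1, v4], v3], v5], v2] and the second -[[[[v1, v2], v3], v4], v5] + [[[[v1, v2], v4], v3], v5]


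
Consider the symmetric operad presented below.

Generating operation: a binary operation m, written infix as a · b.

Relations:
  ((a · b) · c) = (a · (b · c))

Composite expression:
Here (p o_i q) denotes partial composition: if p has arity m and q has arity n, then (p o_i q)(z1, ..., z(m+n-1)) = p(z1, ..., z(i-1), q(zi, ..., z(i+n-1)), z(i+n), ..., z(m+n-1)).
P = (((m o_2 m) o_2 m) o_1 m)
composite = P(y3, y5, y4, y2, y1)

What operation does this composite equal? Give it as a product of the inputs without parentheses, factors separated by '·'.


y3 · y5 · y4 · y2 · y1

Under associativity of m, the answer is the y's in reading order.
(y3 · y5) reduces to y3 · y5
(y4 · y2) reduces to y4 · y2
((y4 · y2) · y1) reduces to y4 · y2 · y1
((y3 · y5) · ((y4 · y2) · y1)) reduces to y3 · y5 · y4 · y2 · y1


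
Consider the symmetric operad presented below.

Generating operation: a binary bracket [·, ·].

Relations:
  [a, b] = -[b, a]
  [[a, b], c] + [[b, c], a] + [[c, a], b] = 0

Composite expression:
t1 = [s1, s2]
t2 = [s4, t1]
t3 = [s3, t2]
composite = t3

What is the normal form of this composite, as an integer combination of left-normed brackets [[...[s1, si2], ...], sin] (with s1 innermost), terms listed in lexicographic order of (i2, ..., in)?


[[[s1, s2], s4], s3]

A multilinear Lie element is pinned by s1-initial words (s1 innermost).
Composite bracket: [s3, [s4, [s1, s2]]]
Full expansion: 8 signed words from ab - ba (2^3 = 8).
The s1-initial words carry the normal form:
  s1s2s4s3 (sign +1) contributes +[[[s1, s2], s4], s3]


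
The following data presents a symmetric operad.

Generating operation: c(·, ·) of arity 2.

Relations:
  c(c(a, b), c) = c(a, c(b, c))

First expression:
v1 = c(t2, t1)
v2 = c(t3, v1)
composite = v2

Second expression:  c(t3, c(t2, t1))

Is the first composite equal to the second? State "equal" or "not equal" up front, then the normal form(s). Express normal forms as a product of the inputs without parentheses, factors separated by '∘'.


Reducing the first expression gives t3 ∘ t2 ∘ t1
Reducing the second expression gives t3 ∘ t2 ∘ t1
Same normal form: equal.

equal — both sides give t3 ∘ t2 ∘ t1


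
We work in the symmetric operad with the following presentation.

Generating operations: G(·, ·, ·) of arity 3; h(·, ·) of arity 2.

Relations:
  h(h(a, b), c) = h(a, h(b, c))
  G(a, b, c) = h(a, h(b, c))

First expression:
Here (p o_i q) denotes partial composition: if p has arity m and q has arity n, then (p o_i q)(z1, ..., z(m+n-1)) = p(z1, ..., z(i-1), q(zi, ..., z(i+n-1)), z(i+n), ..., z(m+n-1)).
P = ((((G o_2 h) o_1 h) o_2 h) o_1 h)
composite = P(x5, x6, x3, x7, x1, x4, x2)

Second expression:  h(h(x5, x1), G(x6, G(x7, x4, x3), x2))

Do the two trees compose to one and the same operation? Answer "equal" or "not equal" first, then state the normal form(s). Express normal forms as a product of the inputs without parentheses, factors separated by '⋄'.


not equal — first x5 ⋄ x6 ⋄ x3 ⋄ x7 ⋄ x1 ⋄ x4 ⋄ x2, second x5 ⋄ x1 ⋄ x6 ⋄ x7 ⋄ x4 ⋄ x3 ⋄ x2

Normal form of the first expression: x5 ⋄ x6 ⋄ x3 ⋄ x7 ⋄ x1 ⋄ x4 ⋄ x2
Normal form of the second expression: x5 ⋄ x1 ⋄ x6 ⋄ x7 ⋄ x4 ⋄ x3 ⋄ x2
No match — not equal.


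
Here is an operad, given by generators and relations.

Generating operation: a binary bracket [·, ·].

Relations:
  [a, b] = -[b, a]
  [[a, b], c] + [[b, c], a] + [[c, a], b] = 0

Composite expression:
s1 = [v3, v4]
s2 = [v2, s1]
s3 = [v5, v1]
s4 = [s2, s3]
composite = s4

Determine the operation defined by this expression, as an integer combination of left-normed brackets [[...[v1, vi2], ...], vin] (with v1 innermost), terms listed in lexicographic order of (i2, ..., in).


[[[[v1, v5], v2], v3], v4] - [[[[v1, v5], v2], v4], v3] - [[[[v1, v5], v3], v4], v2] + [[[[v1, v5], v4], v3], v2]

Skip Jacobi rewriting: expand, keep v1-initial words, read off terms.
Composite bracket: [[v2, [v3, v4]], [v5, v1]]
Full expansion: 16 signed words from ab - ba (2^4 = 16).
Collect the words opening with v1:
  v1v5v2v3v4 (sign +1) contributes +[[[[v1, v5], v2], v3], v4]
  v1v5v2v4v3 (sign -1) contributes -[[[[v1, v5], v2], v4], v3]
  v1v5v3v4v2 (sign -1) contributes -[[[[v1, v5], v3], v4], v2]
  v1v5v4v3v2 (sign +1) contributes +[[[[v1, v5], v4], v3], v2]


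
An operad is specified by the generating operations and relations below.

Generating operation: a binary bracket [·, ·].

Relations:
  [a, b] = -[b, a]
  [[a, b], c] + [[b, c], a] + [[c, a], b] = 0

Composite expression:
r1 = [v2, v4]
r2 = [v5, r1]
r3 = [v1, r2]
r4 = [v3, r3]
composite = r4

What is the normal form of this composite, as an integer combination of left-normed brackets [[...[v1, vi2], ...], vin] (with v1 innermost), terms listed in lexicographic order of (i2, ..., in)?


[[[[v1, v2], v4], v5], v3] - [[[[v1, v4], v2], v5], v3] - [[[[v1, v5], v2], v4], v3] + [[[[v1, v5], v4], v2], v3]

Left-normed coefficients sit on the v1-initial expansion words.
Composite bracket: [v3, [v1, [v5, [v2, v4]]]]
Expanding via [a, b] = ab - ba: 16 signed words (2^4 = 16).
The v1-initial words carry the normal form:
  v1v2v4v5v3 (sign +1) contributes +[[[[v1, v2], v4], v5], v3]
  v1v4v2v5v3 (sign -1) contributes -[[[[v1, v4], v2], v5], v3]
  v1v5v2v4v3 (sign -1) contributes -[[[[v1, v5], v2], v4], v3]
  v1v5v4v2v3 (sign +1) contributes +[[[[v1, v5], v4], v2], v3]


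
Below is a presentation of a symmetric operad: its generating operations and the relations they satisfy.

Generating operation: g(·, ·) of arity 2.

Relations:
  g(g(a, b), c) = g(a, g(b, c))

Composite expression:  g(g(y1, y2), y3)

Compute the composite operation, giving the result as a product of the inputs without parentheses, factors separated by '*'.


y1 * y2 * y3

The g-tree's shape is irrelevant; the y-reading-order decides.
g(y1, y2) reduces to y1 * y2
g(g(y1, y2), y3) reduces to y1 * y2 * y3


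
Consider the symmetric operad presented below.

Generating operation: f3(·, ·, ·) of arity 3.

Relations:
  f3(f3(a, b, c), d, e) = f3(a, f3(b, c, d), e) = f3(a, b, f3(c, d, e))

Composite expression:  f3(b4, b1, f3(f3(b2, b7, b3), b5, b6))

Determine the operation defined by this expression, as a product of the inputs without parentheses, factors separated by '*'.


b4 * b1 * b2 * b7 * b3 * b5 * b6

The f3-tree's shape is irrelevant; the b-reading-order decides.
f3(b2, b7, b3) linearizes to b2 * b7 * b3
f3(f3(b2, b7, b3), b5, b6) linearizes to b2 * b7 * b3 * b5 * b6
f3(b4, b1, f3(f3(b2, b7, b3), b5, b6)) linearizes to b4 * b1 * b2 * b7 * b3 * b5 * b6


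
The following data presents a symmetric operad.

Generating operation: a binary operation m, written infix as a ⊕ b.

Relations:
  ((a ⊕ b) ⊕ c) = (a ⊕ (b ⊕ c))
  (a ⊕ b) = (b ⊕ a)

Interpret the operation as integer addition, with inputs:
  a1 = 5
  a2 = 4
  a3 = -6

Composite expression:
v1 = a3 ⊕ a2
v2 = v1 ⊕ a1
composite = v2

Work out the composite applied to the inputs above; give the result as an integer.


(a3 ⊕ a2) = -2
((a3 ⊕ a2) ⊕ a1) = 3

3


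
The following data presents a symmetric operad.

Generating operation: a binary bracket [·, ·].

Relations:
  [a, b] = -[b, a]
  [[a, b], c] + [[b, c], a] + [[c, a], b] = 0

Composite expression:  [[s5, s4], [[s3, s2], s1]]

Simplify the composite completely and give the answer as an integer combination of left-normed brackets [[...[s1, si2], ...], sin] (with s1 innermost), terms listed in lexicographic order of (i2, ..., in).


[[[[s1, s2], s3], s4], s5] - [[[[s1, s2], s3], s5], s4] - [[[[s1, s3], s2], s4], s5] + [[[[s1, s3], s2], s5], s4]

In the tensor algebra, words opening s1 carry the s1-anchored form.
Composite bracket: [[s5, s4], [[s3, s2], s1]]
Each bracket splits as ab - ba, giving 16 signed words (2^4 = 16).
The s1-initial words carry the normal form:
  word s1s2s3s4s5 has sign +1, contributing +[[[[s1, s2], s3], s4], s5]
  word s1s2s3s5s4 has sign -1, contributing -[[[[s1, s2], s3], s5], s4]
  word s1s3s2s4s5 has sign -1, contributing -[[[[s1, s3], s2], s4], s5]
  word s1s3s2s5s4 has sign +1, contributing +[[[[s1, s3], s2], s5], s4]


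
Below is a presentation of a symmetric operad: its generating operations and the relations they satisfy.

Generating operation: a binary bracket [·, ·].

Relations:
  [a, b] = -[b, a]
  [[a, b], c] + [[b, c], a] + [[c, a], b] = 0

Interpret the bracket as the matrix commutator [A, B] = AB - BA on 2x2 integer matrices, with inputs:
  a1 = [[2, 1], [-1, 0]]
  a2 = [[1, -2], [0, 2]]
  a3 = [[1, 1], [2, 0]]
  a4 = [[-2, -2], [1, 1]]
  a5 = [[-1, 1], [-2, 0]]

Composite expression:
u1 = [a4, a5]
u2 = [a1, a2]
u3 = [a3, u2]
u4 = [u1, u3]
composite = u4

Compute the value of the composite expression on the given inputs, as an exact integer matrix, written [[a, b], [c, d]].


[[52, 76], [-44, -52]]

[a4, a5] = [[3, -5], [-7, -3]]
[a1, a2] = [[-2, -3], [1, 2]]
[a3, [a1, a2]] = [[7, 1], [-9, -7]]
[[a4, a5], [a3, [a1, a2]]] = [[52, 76], [-44, -52]]


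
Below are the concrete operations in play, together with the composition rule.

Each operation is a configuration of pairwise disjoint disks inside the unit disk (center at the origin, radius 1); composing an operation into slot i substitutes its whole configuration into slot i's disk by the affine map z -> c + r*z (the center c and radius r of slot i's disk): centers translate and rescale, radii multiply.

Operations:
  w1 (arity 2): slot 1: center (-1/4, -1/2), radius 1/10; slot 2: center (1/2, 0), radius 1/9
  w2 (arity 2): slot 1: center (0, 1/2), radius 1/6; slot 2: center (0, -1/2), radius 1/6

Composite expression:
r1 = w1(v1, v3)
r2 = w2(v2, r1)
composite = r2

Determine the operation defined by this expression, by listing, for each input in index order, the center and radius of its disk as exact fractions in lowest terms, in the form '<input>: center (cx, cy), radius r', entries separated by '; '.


v1: center (-1/24, -7/12), radius 1/60; v2: center (0, 1/2), radius 1/6; v3: center (1/12, -1/2), radius 1/54

Below w2, radii multiply path by path; the v-disk centers shift.
input v2: composing its 1 substitution step yields center (0, 1/2), radius 1/6
input v1: composing its 2 substitution steps yields center (-1/24, -7/12), radius 1/60
input v3: composing its 2 substitution steps yields center (1/12, -1/2), radius 1/54


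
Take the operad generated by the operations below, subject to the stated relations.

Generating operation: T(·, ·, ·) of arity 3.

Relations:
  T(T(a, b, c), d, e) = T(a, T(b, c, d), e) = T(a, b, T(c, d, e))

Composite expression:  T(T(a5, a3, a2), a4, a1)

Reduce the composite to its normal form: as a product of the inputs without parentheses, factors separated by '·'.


a5 · a3 · a2 · a4 · a1

The T-tree's shape is irrelevant; the a-reading-order decides.
T(a5, a3, a2) unparenthesizes to a5 · a3 · a2
T(T(a5, a3, a2), a4, a1) unparenthesizes to a5 · a3 · a2 · a4 · a1


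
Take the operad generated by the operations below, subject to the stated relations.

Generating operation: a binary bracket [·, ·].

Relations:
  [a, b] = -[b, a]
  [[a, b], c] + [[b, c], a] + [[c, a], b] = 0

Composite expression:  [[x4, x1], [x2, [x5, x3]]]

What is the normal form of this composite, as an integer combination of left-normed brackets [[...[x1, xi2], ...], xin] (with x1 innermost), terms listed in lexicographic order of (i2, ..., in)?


[[[[x1, x4], x2], x3], x5] - [[[[x1, x4], x2], x5], x3] - [[[[x1, x4], x3], x5], x2] + [[[[x1, x4], x5], x3], x2]

Skip Jacobi rewriting: expand, keep x1-initial words, read off terms.
Composite bracket: [[x4, x1], [x2, [x5, x3]]]
Full expansion: 16 signed words from ab - ba (2^4 = 16).
Collect the words opening with x1:
  sign of x1x4x2x3x5 is +1, so it contributes +[[[[x1, x4], x2], x3], x5]
  sign of x1x4x2x5x3 is -1, so it contributes -[[[[x1, x4], x2], x5], x3]
  sign of x1x4x3x5x2 is -1, so it contributes -[[[[x1, x4], x3], x5], x2]
  sign of x1x4x5x3x2 is +1, so it contributes +[[[[x1, x4], x5], x3], x2]


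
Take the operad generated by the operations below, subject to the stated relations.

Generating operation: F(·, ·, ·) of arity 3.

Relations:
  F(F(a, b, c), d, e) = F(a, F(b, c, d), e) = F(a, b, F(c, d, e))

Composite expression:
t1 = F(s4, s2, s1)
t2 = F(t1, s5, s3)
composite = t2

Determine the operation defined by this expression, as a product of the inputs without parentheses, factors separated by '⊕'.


s4 ⊕ s2 ⊕ s1 ⊕ s5 ⊕ s3

Every regrouping of F is equal, so read the s-inputs in written order.
F(s4, s2, s1) flattens to s4 ⊕ s2 ⊕ s1
F(F(s4, s2, s1), s5, s3) flattens to s4 ⊕ s2 ⊕ s1 ⊕ s5 ⊕ s3


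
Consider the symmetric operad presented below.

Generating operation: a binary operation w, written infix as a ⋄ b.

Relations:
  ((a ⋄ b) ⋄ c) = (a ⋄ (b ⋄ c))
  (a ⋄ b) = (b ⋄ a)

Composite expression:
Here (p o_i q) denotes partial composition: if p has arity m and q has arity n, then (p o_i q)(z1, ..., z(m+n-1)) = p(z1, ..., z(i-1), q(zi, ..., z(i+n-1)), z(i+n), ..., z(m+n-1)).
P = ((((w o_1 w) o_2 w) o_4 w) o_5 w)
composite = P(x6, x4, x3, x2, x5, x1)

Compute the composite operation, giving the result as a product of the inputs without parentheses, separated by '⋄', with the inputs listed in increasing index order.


x1 ⋄ x2 ⋄ x3 ⋄ x4 ⋄ x5 ⋄ x6


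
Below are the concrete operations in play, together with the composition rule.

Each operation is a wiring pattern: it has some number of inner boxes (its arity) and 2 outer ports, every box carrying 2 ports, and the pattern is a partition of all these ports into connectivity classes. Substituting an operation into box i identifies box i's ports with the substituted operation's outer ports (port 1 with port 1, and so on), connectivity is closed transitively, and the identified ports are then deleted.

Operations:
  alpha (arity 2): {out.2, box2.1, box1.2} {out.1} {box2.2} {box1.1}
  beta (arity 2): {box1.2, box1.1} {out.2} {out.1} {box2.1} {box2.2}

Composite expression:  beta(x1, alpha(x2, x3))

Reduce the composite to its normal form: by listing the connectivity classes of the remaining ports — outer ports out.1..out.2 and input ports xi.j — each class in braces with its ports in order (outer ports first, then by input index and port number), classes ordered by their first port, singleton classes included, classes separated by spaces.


Substituting into beta glues patterns; closure does the rest.
after alpha, the pattern on (x2, x3) reads {out.1} {out.2, x2.2, x3.1} {x2.1} {x3.2} (out.j = its outer ports)
after beta, the pattern on (x1, x2, x3) reads {out.1} {out.2} {x1.1, x1.2} {x2.1} {x2.2, x3.1} {x3.2} (out.j = its outer ports)

{out.1} {out.2} {x1.1, x1.2} {x2.1} {x2.2, x3.1} {x3.2}


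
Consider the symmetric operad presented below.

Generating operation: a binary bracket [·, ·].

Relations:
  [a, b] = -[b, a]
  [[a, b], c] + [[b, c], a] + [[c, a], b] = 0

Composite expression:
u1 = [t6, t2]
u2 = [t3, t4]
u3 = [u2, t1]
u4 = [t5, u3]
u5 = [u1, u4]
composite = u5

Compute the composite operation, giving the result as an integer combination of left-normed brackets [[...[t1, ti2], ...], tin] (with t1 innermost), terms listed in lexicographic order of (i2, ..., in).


[[[[[t1, t3], t4], t5], t2], t6] - [[[[[t1, t3], t4], t5], t6], t2] - [[[[[t1, t4], t3], t5], t2], t6] + [[[[[t1, t4], t3], t5], t6], t2]

Antisymmetry and Jacobi reduce to t1-anchored left-normed brackets.
Composite bracket: [[t6, t2], [t5, [[t3, t4], t1]]]
Under [a, b] = ab - ba we get 32 signed associative words (2^5 = 32).
Words beginning with t1 determine it all:
  word t1t3t4t5t2t6 has sign +1, contributing +[[[[[t1, t3], t4], t5], t2], t6]
  word t1t3t4t5t6t2 has sign -1, contributing -[[[[[t1, t3], t4], t5], t6], t2]
  word t1t4t3t5t2t6 has sign -1, contributing -[[[[[t1, t4], t3], t5], t2], t6]
  word t1t4t3t5t6t2 has sign +1, contributing +[[[[[t1, t4], t3], t5], t6], t2]


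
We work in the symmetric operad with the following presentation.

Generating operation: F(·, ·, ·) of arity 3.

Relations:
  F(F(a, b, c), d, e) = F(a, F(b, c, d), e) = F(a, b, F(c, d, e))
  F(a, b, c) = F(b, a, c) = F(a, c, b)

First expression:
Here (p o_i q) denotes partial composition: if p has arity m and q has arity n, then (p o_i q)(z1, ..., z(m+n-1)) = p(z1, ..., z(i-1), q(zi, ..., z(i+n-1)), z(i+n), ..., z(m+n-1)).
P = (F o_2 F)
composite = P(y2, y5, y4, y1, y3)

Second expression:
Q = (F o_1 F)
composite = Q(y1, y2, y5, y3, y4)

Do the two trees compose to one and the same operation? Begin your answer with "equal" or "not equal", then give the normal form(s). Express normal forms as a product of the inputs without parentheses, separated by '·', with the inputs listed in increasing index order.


In normal form, the first expression is y1 · y2 · y3 · y4 · y5
In normal form, the second expression is y1 · y2 · y3 · y4 · y5
Both agree, so they are equal.

equal; both compose to y1 · y2 · y3 · y4 · y5


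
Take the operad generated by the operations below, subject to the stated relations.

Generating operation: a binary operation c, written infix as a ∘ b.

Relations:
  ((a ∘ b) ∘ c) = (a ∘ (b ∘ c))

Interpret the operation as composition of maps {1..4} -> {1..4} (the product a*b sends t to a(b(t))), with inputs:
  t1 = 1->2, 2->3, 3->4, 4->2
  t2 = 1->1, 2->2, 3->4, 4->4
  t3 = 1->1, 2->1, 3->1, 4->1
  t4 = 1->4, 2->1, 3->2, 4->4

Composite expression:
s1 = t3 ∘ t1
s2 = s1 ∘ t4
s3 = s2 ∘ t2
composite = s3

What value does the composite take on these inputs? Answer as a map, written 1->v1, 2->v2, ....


1->1, 2->1, 3->1, 4->1

(t3 ∘ t1) = 1->1, 2->1, 3->1, 4->1
((t3 ∘ t1) ∘ t4) = 1->1, 2->1, 3->1, 4->1
(((t3 ∘ t1) ∘ t4) ∘ t2) = 1->1, 2->1, 3->1, 4->1


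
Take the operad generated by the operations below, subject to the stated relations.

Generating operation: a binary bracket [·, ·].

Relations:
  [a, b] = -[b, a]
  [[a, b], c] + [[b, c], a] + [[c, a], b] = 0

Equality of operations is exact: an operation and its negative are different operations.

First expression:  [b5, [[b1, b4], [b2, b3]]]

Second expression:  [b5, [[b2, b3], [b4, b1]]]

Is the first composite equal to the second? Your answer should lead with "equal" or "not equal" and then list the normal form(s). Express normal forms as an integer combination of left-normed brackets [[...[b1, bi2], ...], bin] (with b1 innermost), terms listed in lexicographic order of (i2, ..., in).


Normal form of the first expression: -[[[[b1, b4], b2], b3], b5] + [[[[b1, b4], b3], b2], b5]
Normal form of the second expression: -[[[[b1, b4], b2], b3], b5] + [[[[b1, b4], b3], b2], b5]
Both agree, so they are equal.

equal; both compose to -[[[[b1, b4], b2], b3], b5] + [[[[b1, b4], b3], b2], b5]


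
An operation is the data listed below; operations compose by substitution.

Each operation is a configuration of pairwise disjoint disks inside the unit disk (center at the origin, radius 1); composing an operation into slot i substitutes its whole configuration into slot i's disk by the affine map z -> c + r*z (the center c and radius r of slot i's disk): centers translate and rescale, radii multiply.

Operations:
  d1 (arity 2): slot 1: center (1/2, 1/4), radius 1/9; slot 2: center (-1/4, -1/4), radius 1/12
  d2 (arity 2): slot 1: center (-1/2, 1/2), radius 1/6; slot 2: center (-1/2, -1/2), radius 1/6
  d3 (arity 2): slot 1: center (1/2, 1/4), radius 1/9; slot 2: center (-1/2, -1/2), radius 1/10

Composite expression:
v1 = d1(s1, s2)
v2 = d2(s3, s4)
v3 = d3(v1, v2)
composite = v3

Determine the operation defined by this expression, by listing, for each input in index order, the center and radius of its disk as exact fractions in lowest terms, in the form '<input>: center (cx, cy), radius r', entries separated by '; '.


s1: center (5/9, 5/18), radius 1/81; s2: center (17/36, 2/9), radius 1/108; s3: center (-11/20, -9/20), radius 1/60; s4: center (-11/20, -11/20), radius 1/60


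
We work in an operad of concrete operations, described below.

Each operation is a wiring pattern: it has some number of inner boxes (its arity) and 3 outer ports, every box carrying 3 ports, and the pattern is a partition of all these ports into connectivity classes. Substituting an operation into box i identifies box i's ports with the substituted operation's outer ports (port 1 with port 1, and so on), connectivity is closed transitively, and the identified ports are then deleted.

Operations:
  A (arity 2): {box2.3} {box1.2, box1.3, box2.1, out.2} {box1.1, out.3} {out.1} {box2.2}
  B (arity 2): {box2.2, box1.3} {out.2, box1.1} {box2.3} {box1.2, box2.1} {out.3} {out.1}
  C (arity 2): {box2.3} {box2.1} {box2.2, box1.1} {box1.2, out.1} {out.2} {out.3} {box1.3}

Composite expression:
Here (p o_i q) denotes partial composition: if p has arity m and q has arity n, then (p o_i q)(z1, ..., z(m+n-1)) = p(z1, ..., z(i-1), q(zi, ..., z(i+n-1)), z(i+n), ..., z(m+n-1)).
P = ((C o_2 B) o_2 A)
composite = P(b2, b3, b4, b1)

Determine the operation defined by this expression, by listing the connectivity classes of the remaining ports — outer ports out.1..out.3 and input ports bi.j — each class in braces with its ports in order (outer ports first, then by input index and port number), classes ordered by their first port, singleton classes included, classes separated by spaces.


{out.1, b2.2} {out.2} {out.3} {b1.1, b3.2, b3.3, b4.1} {b1.2, b3.1} {b1.3} {b2.1} {b2.3} {b4.2} {b4.3}

Treat the ports identified at C as solder joints: merge, then drop.
through A, on inputs (b3, b4): {out.1} {out.2, b3.2, b3.3, b4.1} {out.3, b3.1} {b4.2} {b4.3} (out.j = stage outer ports)
through B, on inputs (b3, b4, b1): {out.1} {out.2} {out.3} {b1.1, b3.2, b3.3, b4.1} {b1.2, b3.1} {b1.3} {b4.2} {b4.3} (out.j = stage outer ports)
through C, on inputs (b2, b3, b4, b1): {out.1, b2.2} {out.2} {out.3} {b1.1, b3.2, b3.3, b4.1} {b1.2, b3.1} {b1.3} {b2.1} {b2.3} {b4.2} {b4.3} (out.j = stage outer ports)


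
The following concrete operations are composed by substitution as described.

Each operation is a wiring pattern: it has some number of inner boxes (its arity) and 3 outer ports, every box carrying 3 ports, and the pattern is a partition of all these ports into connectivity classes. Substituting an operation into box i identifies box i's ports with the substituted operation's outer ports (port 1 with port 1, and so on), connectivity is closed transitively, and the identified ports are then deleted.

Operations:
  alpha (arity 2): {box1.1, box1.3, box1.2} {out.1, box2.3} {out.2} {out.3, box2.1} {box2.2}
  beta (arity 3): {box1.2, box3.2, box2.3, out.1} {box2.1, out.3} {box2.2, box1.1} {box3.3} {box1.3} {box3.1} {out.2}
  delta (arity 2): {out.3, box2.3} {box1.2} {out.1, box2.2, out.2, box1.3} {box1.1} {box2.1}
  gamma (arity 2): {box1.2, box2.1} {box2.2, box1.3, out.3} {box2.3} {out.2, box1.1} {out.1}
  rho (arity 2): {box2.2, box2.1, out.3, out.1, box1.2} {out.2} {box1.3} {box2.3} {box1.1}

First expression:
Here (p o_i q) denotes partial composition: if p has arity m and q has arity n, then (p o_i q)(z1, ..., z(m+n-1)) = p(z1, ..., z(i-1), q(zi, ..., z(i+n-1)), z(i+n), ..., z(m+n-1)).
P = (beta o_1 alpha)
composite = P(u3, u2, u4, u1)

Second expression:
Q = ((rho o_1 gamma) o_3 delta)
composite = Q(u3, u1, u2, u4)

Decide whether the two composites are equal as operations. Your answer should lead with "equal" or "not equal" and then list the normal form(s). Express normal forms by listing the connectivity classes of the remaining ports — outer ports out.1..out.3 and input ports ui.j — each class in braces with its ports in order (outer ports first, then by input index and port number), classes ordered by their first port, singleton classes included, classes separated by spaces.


not equal; the first gives {out.1, u1.2, u4.3} {out.2} {out.3, u4.1} {u1.1} {u1.3} {u2.1} {u2.2} {u2.3, u4.2} {u3.1, u3.2, u3.3} and the second {out.1, out.3, u2.3, u3.1, u4.2} {out.2} {u1.1, u3.2} {u1.2, u3.3} {u1.3} {u2.1} {u2.2} {u4.1} {u4.3}
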